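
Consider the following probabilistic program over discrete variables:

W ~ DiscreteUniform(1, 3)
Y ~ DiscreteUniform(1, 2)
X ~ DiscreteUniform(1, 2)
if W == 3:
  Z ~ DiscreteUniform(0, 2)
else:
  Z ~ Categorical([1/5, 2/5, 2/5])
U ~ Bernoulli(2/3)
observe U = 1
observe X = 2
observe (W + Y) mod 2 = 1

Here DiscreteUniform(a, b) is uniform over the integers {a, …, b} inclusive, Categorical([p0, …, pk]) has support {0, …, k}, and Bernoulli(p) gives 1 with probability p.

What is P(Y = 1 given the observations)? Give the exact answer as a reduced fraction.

P(Y = 1 | obs) = 1/3

Enumerate traces; 9 have nonzero weight after conditioning:
  (W=1, Y=2, X=2, Z=0, U=1) weight 1/90
  (W=1, Y=2, X=2, Z=1, U=1) weight 1/45
  (W=1, Y=2, X=2, Z=2, U=1) weight 1/45
  (W=2, Y=1, X=2, Z=0, U=1) weight 1/90
  (W=2, Y=1, X=2, Z=1, U=1) weight 1/45
  (W=2, Y=1, X=2, Z=2, U=1) weight 1/45
  (W=3, Y=2, X=2, Z=0, U=1) weight 1/54
  (W=3, Y=2, X=2, Z=1, U=1) weight 1/54
  … 1 more
Group by Y:
  weight(Y=1) = 1/18
  weight(Y=2) = 1/9
Total weight = 1/18 + 1/9 = 1/6
P(Y=1 | obs) = 1/18 / 1/6 = 1/3
P(Y=2 | obs) = 1/9 / 1/6 = 2/3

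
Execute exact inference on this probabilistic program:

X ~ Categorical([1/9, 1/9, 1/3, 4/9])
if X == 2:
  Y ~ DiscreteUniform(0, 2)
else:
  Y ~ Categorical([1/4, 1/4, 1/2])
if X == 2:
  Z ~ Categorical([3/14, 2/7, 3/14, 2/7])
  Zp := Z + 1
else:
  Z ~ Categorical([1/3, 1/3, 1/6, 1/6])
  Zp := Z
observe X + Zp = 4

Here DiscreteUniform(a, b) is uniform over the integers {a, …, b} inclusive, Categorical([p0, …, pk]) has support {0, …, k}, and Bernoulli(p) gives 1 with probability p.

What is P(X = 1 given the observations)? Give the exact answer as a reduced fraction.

Enumerate traces; 9 have nonzero weight after conditioning:
  (X=1, Y=0, Z=3) weight 1/216
  (X=1, Y=1, Z=3) weight 1/216
  (X=1, Y=2, Z=3) weight 1/108
  (X=2, Y=0, Z=1) weight 2/63
  (X=2, Y=1, Z=1) weight 2/63
  (X=2, Y=2, Z=1) weight 2/63
  (X=3, Y=0, Z=1) weight 1/27
  (X=3, Y=1, Z=1) weight 1/27
  … 1 more
Group by X:
  weight(X=1) = 1/54
  weight(X=2) = 2/21
  weight(X=3) = 4/27
Total weight = 1/54 + 2/21 + 4/27 = 11/42
P(X=1 | obs) = 1/54 / 11/42 = 7/99
P(X=2 | obs) = 2/21 / 11/42 = 4/11
P(X=3 | obs) = 4/27 / 11/42 = 56/99

P(X = 1 | obs) = 7/99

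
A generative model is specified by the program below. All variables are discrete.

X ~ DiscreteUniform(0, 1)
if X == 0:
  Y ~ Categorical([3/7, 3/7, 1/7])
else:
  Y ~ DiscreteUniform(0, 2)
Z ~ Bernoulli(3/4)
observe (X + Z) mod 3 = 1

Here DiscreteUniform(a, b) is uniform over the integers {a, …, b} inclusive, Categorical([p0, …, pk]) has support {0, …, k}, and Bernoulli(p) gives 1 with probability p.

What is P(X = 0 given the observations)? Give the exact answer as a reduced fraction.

P(X = 0 | obs) = 3/4

Enumerate traces; 6 have nonzero weight after conditioning:
  (X=0, Y=0, Z=1) weight 9/56
  (X=0, Y=1, Z=1) weight 9/56
  (X=0, Y=2, Z=1) weight 3/56
  (X=1, Y=0, Z=0) weight 1/24
  (X=1, Y=1, Z=0) weight 1/24
  (X=1, Y=2, Z=0) weight 1/24
Group by X:
  weight(X=0) = 3/8
  weight(X=1) = 1/8
Total weight = 3/8 + 1/8 = 1/2
P(X=0 | obs) = 3/8 / 1/2 = 3/4
P(X=1 | obs) = 1/8 / 1/2 = 1/4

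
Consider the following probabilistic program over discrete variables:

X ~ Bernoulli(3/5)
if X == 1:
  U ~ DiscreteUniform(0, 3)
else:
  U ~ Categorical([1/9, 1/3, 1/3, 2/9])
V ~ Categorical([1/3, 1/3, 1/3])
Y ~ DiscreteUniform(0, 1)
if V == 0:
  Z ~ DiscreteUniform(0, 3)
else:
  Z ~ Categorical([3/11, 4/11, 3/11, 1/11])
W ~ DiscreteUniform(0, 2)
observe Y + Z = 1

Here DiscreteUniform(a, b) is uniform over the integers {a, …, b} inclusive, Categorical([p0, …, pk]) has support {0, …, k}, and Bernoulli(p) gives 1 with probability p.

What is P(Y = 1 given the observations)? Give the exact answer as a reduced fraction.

Enumerate traces; 144 have nonzero weight after conditioning:
  (X=0, U=0, V=0, Y=0, Z=1, W=0) weight 1/1620
  (X=0, U=0, V=0, Y=0, Z=1, W=1) weight 1/1620
  (X=0, U=0, V=0, Y=0, Z=1, W=2) weight 1/1620
  (X=0, U=0, V=0, Y=1, Z=0, W=0) weight 1/1620
  (X=0, U=0, V=0, Y=1, Z=0, W=1) weight 1/1620
  (X=0, U=0, V=0, Y=1, Z=0, W=2) weight 1/1620
  (X=0, U=0, V=1, Y=0, Z=1, W=0) weight 4/4455
  (X=0, U=0, V=1, Y=0, Z=1, W=1) weight 4/4455
  … 136 more
Group by Y:
  weight(Y=0) = 43/264
  weight(Y=1) = 35/264
Total weight = 43/264 + 35/264 = 13/44
P(Y=0 | obs) = 43/264 / 13/44 = 43/78
P(Y=1 | obs) = 35/264 / 13/44 = 35/78

P(Y = 1 | obs) = 35/78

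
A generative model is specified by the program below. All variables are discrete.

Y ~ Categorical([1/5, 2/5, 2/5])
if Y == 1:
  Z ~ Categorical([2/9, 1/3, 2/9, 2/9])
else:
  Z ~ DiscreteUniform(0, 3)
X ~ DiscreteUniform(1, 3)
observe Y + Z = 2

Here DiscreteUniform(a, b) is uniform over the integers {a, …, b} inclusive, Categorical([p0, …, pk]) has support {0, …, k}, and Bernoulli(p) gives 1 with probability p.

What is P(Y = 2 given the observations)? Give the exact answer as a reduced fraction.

P(Y = 2 | obs) = 6/17

Enumerate traces; 9 have nonzero weight after conditioning:
  (Y=0, Z=2, X=1) weight 1/60
  (Y=0, Z=2, X=2) weight 1/60
  (Y=0, Z=2, X=3) weight 1/60
  (Y=1, Z=1, X=1) weight 2/45
  (Y=1, Z=1, X=2) weight 2/45
  (Y=1, Z=1, X=3) weight 2/45
  (Y=2, Z=0, X=1) weight 1/30
  (Y=2, Z=0, X=2) weight 1/30
  … 1 more
Group by Y:
  weight(Y=0) = 1/20
  weight(Y=1) = 2/15
  weight(Y=2) = 1/10
Total weight = 1/20 + 2/15 + 1/10 = 17/60
P(Y=0 | obs) = 1/20 / 17/60 = 3/17
P(Y=1 | obs) = 2/15 / 17/60 = 8/17
P(Y=2 | obs) = 1/10 / 17/60 = 6/17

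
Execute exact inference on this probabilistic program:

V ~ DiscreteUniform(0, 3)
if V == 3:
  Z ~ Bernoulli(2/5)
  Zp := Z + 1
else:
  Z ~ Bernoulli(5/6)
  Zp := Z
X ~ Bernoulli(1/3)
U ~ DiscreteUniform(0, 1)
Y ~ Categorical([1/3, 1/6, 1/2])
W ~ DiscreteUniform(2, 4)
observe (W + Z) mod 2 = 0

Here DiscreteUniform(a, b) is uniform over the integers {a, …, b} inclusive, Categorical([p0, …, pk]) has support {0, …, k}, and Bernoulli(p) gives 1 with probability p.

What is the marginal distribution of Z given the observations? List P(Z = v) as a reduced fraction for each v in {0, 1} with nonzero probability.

Enumerate traces; 144 have nonzero weight after conditioning:
  (V=0, Z=0, X=0, U=0, Y=0, W=2) weight 1/648
  (V=0, Z=0, X=0, U=0, Y=0, W=4) weight 1/648
  (V=0, Z=0, X=0, U=0, Y=1, W=2) weight 1/1296
  (V=0, Z=0, X=0, U=0, Y=1, W=4) weight 1/1296
  (V=0, Z=0, X=0, U=0, Y=2, W=2) weight 1/432
  (V=0, Z=0, X=0, U=0, Y=2, W=4) weight 1/432
  (V=0, Z=0, X=0, U=1, Y=0, W=2) weight 1/648
  (V=0, Z=0, X=0, U=1, Y=0, W=4) weight 1/648
  (V=0, Z=1, X=0, U=0, Y=0, W=3) weight 5/648
  … 135 more
Group by Z:
  weight(Z=0) = 11/60
  weight(Z=1) = 29/120
Total weight = 11/60 + 29/120 = 17/40
P(Z=0 | obs) = 11/60 / 17/40 = 22/51
P(Z=1 | obs) = 29/120 / 17/40 = 29/51

P(Z=0) = 22/51, P(Z=1) = 29/51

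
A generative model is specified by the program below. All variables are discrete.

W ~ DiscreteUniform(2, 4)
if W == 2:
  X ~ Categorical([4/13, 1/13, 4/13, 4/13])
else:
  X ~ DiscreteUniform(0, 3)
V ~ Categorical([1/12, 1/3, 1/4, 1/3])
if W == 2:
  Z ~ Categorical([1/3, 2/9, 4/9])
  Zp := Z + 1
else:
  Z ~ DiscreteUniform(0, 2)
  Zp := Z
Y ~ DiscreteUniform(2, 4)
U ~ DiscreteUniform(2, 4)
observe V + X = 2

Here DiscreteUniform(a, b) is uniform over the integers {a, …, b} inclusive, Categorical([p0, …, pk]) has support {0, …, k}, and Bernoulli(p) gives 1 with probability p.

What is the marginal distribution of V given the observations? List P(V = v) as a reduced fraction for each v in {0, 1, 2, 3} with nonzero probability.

Enumerate traces; 243 have nonzero weight after conditioning:
  (W=2, X=0, V=2, Z=0, Y=2, U=2) weight 1/1053
  (W=2, X=0, V=2, Z=0, Y=2, U=3) weight 1/1053
  (W=2, X=0, V=2, Z=0, Y=2, U=4) weight 1/1053
  (W=2, X=0, V=2, Z=0, Y=3, U=2) weight 1/1053
  (W=2, X=0, V=2, Z=0, Y=3, U=3) weight 1/1053
  (W=2, X=0, V=2, Z=0, Y=3, U=4) weight 1/1053
  (W=2, X=0, V=2, Z=0, Y=4, U=2) weight 1/1053
  (W=2, X=0, V=2, Z=0, Y=4, U=3) weight 1/1053
  (W=2, X=1, V=1, Z=0, Y=2, U=2) weight 1/3159
  (W=2, X=2, V=0, Z=0, Y=2, U=2) weight 1/3159
  … 233 more
Group by V:
  weight(V=0) = 7/312
  weight(V=1) = 5/78
  weight(V=2) = 7/104
Total weight = 7/312 + 5/78 + 7/104 = 2/13
P(V=0 | obs) = 7/312 / 2/13 = 7/48
P(V=1 | obs) = 5/78 / 2/13 = 5/12
P(V=2 | obs) = 7/104 / 2/13 = 7/16

P(V=0) = 7/48, P(V=1) = 5/12, P(V=2) = 7/16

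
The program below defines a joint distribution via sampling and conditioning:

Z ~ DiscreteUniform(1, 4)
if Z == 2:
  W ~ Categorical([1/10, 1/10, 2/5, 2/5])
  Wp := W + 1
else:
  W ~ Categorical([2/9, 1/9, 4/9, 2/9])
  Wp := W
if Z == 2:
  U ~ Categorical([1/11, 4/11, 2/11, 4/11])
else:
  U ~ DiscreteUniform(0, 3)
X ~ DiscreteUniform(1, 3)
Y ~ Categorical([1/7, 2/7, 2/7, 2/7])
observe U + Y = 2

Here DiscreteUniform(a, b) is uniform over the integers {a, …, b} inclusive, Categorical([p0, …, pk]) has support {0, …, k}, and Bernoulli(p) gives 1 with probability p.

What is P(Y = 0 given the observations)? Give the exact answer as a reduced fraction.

P(Y = 0 | obs) = 41/213

Enumerate traces; 144 have nonzero weight after conditioning:
  (Z=1, W=0, U=0, X=1, Y=2) weight 1/756
  (Z=1, W=0, U=0, X=2, Y=2) weight 1/756
  (Z=1, W=0, U=0, X=3, Y=2) weight 1/756
  (Z=1, W=0, U=1, X=1, Y=1) weight 1/756
  (Z=1, W=0, U=1, X=2, Y=1) weight 1/756
  (Z=1, W=0, U=1, X=3, Y=1) weight 1/756
  (Z=1, W=0, U=2, X=1, Y=0) weight 1/1512
  (Z=1, W=0, U=2, X=2, Y=0) weight 1/1512
  … 136 more
Group by Y:
  weight(Y=0) = 41/1232
  weight(Y=1) = 7/88
  weight(Y=2) = 37/616
Total weight = 41/1232 + 7/88 + 37/616 = 213/1232
P(Y=0 | obs) = 41/1232 / 213/1232 = 41/213
P(Y=1 | obs) = 7/88 / 213/1232 = 98/213
P(Y=2 | obs) = 37/616 / 213/1232 = 74/213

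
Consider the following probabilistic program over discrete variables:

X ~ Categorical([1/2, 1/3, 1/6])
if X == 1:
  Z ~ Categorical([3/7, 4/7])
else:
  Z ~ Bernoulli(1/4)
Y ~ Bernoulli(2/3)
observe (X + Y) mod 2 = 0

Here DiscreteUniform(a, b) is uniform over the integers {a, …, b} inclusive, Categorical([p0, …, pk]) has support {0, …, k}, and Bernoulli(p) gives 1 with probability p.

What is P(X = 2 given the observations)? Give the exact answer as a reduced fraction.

P(X = 2 | obs) = 1/8

Enumerate traces; 6 have nonzero weight after conditioning:
  (X=0, Z=0, Y=0) weight 1/8
  (X=0, Z=1, Y=0) weight 1/24
  (X=1, Z=0, Y=1) weight 2/21
  (X=1, Z=1, Y=1) weight 8/63
  (X=2, Z=0, Y=0) weight 1/24
  (X=2, Z=1, Y=0) weight 1/72
Group by X:
  weight(X=0) = 1/6
  weight(X=1) = 2/9
  weight(X=2) = 1/18
Total weight = 1/6 + 2/9 + 1/18 = 4/9
P(X=0 | obs) = 1/6 / 4/9 = 3/8
P(X=1 | obs) = 2/9 / 4/9 = 1/2
P(X=2 | obs) = 1/18 / 4/9 = 1/8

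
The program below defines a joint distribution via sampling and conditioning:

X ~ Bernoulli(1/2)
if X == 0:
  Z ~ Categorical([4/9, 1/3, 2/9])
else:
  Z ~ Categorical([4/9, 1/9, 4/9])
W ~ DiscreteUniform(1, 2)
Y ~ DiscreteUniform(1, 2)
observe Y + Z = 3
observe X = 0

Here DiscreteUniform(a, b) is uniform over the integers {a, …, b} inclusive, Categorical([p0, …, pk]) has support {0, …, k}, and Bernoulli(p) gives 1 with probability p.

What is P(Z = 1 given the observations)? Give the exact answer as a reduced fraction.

Enumerate traces; 4 have nonzero weight after conditioning:
  (X=0, Z=1, W=1, Y=2) weight 1/24
  (X=0, Z=1, W=2, Y=2) weight 1/24
  (X=0, Z=2, W=1, Y=1) weight 1/36
  (X=0, Z=2, W=2, Y=1) weight 1/36
Group by Z:
  weight(Z=1) = 1/12
  weight(Z=2) = 1/18
Total weight = 1/12 + 1/18 = 5/36
P(Z=1 | obs) = 1/12 / 5/36 = 3/5
P(Z=2 | obs) = 1/18 / 5/36 = 2/5

P(Z = 1 | obs) = 3/5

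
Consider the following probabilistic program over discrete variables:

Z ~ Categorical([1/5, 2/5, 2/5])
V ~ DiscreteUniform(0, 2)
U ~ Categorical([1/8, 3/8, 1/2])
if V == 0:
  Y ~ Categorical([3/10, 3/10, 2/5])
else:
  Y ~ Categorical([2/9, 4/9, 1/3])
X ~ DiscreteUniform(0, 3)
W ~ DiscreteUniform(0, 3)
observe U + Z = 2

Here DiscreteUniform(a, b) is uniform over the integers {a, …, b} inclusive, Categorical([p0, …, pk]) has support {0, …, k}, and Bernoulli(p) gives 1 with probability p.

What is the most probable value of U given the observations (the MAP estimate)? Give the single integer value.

argmax_v P(U = v | obs) = 1

Enumerate traces; 432 have nonzero weight after conditioning:
  (Z=0, V=0, U=2, Y=0, X=0, W=0) weight 1/1600
  (Z=0, V=0, U=2, Y=0, X=0, W=1) weight 1/1600
  (Z=0, V=0, U=2, Y=0, X=0, W=2) weight 1/1600
  (Z=0, V=0, U=2, Y=0, X=0, W=3) weight 1/1600
  (Z=0, V=0, U=2, Y=0, X=1, W=0) weight 1/1600
  (Z=0, V=0, U=2, Y=0, X=1, W=1) weight 1/1600
  (Z=0, V=0, U=2, Y=0, X=1, W=2) weight 1/1600
  (Z=0, V=0, U=2, Y=0, X=1, W=3) weight 1/1600
  (Z=1, V=0, U=1, Y=0, X=0, W=0) weight 3/3200
  (Z=2, V=0, U=0, Y=0, X=0, W=0) weight 1/3200
  … 422 more
Group by U:
  weight(U=0) = 1/20
  weight(U=1) = 3/20
  weight(U=2) = 1/10
Total weight = 1/20 + 3/20 + 1/10 = 3/10
P(U=0 | obs) = 1/20 / 3/10 = 1/6
P(U=1 | obs) = 3/20 / 3/10 = 1/2
P(U=2 | obs) = 1/10 / 3/10 = 1/3
argmax = 1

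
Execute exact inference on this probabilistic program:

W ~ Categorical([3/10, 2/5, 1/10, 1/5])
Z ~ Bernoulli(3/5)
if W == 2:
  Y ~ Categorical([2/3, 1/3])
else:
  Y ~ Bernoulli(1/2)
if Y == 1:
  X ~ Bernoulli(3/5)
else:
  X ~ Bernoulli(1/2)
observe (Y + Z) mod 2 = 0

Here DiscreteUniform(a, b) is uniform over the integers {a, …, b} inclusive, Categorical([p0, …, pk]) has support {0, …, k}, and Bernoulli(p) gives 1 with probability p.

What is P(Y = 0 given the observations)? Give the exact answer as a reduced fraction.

P(Y = 0 | obs) = 62/149

Enumerate traces; 16 have nonzero weight after conditioning:
  (W=0, Z=0, Y=0, X=0) weight 3/100
  (W=0, Z=0, Y=0, X=1) weight 3/100
  (W=0, Z=1, Y=1, X=0) weight 9/250
  (W=0, Z=1, Y=1, X=1) weight 27/500
  (W=1, Z=0, Y=0, X=0) weight 1/25
  (W=1, Z=0, Y=0, X=1) weight 1/25
  (W=1, Z=1, Y=1, X=0) weight 6/125
  (W=1, Z=1, Y=1, X=1) weight 9/125
  … 8 more
Group by Y:
  weight(Y=0) = 31/150
  weight(Y=1) = 29/100
Total weight = 31/150 + 29/100 = 149/300
P(Y=0 | obs) = 31/150 / 149/300 = 62/149
P(Y=1 | obs) = 29/100 / 149/300 = 87/149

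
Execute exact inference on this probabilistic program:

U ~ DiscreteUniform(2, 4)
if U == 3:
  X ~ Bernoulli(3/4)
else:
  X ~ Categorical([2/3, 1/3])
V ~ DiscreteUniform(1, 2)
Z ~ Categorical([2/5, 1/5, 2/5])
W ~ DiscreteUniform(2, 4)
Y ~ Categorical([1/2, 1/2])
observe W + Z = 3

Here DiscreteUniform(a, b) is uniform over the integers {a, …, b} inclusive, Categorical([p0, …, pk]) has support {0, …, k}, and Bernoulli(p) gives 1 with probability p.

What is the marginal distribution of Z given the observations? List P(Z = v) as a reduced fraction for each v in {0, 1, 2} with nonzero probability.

P(Z=0) = 2/3, P(Z=1) = 1/3

Enumerate traces; 48 have nonzero weight after conditioning:
  (U=2, X=0, V=1, Z=0, W=3, Y=0) weight 1/135
  (U=2, X=0, V=1, Z=0, W=3, Y=1) weight 1/135
  (U=2, X=0, V=1, Z=1, W=2, Y=0) weight 1/270
  (U=2, X=0, V=1, Z=1, W=2, Y=1) weight 1/270
  (U=2, X=0, V=2, Z=0, W=3, Y=0) weight 1/135
  (U=2, X=0, V=2, Z=0, W=3, Y=1) weight 1/135
  (U=2, X=0, V=2, Z=1, W=2, Y=0) weight 1/270
  (U=2, X=0, V=2, Z=1, W=2, Y=1) weight 1/270
  … 40 more
Group by Z:
  weight(Z=0) = 2/15
  weight(Z=1) = 1/15
Total weight = 2/15 + 1/15 = 1/5
P(Z=0 | obs) = 2/15 / 1/5 = 2/3
P(Z=1 | obs) = 1/15 / 1/5 = 1/3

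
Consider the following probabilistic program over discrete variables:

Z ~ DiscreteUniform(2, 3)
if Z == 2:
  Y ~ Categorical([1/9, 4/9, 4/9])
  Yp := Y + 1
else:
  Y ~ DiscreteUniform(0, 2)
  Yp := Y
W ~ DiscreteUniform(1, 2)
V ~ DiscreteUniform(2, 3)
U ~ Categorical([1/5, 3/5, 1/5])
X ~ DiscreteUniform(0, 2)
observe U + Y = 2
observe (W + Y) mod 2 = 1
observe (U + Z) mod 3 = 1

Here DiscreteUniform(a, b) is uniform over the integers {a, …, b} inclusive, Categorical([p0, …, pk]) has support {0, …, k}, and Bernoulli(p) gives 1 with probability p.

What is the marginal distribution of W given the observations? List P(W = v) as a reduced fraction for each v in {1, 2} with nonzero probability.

P(W=1) = 1/10, P(W=2) = 9/10

Enumerate traces; 12 have nonzero weight after conditioning:
  (Z=2, Y=0, W=1, V=2, U=2, X=0) weight 1/1080
  (Z=2, Y=0, W=1, V=2, U=2, X=1) weight 1/1080
  (Z=2, Y=0, W=1, V=2, U=2, X=2) weight 1/1080
  (Z=2, Y=0, W=1, V=3, U=2, X=0) weight 1/1080
  (Z=2, Y=0, W=1, V=3, U=2, X=1) weight 1/1080
  (Z=2, Y=0, W=1, V=3, U=2, X=2) weight 1/1080
  (Z=3, Y=1, W=2, V=2, U=1, X=0) weight 1/120
  (Z=3, Y=1, W=2, V=2, U=1, X=1) weight 1/120
  … 4 more
Group by W:
  weight(W=1) = 1/180
  weight(W=2) = 1/20
Total weight = 1/180 + 1/20 = 1/18
P(W=1 | obs) = 1/180 / 1/18 = 1/10
P(W=2 | obs) = 1/20 / 1/18 = 9/10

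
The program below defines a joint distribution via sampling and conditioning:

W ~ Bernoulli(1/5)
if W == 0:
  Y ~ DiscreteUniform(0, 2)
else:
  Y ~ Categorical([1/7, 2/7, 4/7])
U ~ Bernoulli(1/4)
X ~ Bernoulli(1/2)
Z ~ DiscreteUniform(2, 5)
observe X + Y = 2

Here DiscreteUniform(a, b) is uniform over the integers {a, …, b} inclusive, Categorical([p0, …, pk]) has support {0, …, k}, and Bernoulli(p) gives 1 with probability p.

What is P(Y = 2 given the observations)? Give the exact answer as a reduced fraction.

P(Y = 2 | obs) = 20/37

Enumerate traces; 32 have nonzero weight after conditioning:
  (W=0, Y=1, U=0, X=1, Z=2) weight 1/40
  (W=0, Y=1, U=0, X=1, Z=3) weight 1/40
  (W=0, Y=1, U=0, X=1, Z=4) weight 1/40
  (W=0, Y=1, U=0, X=1, Z=5) weight 1/40
  (W=0, Y=1, U=1, X=1, Z=2) weight 1/120
  (W=0, Y=1, U=1, X=1, Z=3) weight 1/120
  (W=0, Y=1, U=1, X=1, Z=4) weight 1/120
  (W=0, Y=1, U=1, X=1, Z=5) weight 1/120
  (W=0, Y=2, U=0, X=0, Z=2) weight 1/40
  … 23 more
Group by Y:
  weight(Y=1) = 17/105
  weight(Y=2) = 4/21
Total weight = 17/105 + 4/21 = 37/105
P(Y=1 | obs) = 17/105 / 37/105 = 17/37
P(Y=2 | obs) = 4/21 / 37/105 = 20/37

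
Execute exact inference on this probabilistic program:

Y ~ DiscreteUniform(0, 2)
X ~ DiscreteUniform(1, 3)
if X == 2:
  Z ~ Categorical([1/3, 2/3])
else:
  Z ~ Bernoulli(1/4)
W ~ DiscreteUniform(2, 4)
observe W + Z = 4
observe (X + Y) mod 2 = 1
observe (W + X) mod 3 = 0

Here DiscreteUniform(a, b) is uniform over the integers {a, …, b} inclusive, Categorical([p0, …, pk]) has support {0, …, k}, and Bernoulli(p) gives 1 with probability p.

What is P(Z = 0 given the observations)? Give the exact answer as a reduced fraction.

Enumerate traces; 3 have nonzero weight after conditioning:
  (Y=0, X=3, Z=1, W=3) weight 1/108
  (Y=1, X=2, Z=0, W=4) weight 1/81
  (Y=2, X=3, Z=1, W=3) weight 1/108
Group by Z:
  weight(Z=0) = 1/81
  weight(Z=1) = 1/54
Total weight = 1/81 + 1/54 = 5/162
P(Z=0 | obs) = 1/81 / 5/162 = 2/5
P(Z=1 | obs) = 1/54 / 5/162 = 3/5

P(Z = 0 | obs) = 2/5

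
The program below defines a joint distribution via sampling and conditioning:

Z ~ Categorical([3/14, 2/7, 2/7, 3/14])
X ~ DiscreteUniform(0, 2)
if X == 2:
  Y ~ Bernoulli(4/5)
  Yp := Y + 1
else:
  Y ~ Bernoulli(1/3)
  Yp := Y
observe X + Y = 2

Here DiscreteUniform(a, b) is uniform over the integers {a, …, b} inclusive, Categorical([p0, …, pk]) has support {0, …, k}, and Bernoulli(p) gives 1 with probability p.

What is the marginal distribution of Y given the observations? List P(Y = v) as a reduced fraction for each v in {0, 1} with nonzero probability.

P(Y=0) = 3/8, P(Y=1) = 5/8

Enumerate traces; 8 have nonzero weight after conditioning:
  (Z=0, X=1, Y=1) weight 1/42
  (Z=0, X=2, Y=0) weight 1/70
  (Z=1, X=1, Y=1) weight 2/63
  (Z=1, X=2, Y=0) weight 2/105
  (Z=2, X=1, Y=1) weight 2/63
  (Z=2, X=2, Y=0) weight 2/105
  (Z=3, X=1, Y=1) weight 1/42
  (Z=3, X=2, Y=0) weight 1/70
Group by Y:
  weight(Y=0) = 1/15
  weight(Y=1) = 1/9
Total weight = 1/15 + 1/9 = 8/45
P(Y=0 | obs) = 1/15 / 8/45 = 3/8
P(Y=1 | obs) = 1/9 / 8/45 = 5/8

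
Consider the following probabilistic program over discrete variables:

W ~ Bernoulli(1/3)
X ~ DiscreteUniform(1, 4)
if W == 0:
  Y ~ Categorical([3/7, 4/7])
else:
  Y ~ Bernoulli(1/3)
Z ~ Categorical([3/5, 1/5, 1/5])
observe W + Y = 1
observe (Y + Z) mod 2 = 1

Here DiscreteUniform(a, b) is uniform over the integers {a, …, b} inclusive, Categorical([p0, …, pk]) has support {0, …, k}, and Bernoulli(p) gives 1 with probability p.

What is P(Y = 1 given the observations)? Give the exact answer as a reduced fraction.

P(Y = 1 | obs) = 48/55

Enumerate traces; 12 have nonzero weight after conditioning:
  (W=0, X=1, Y=1, Z=0) weight 2/35
  (W=0, X=1, Y=1, Z=2) weight 2/105
  (W=0, X=2, Y=1, Z=0) weight 2/35
  (W=0, X=2, Y=1, Z=2) weight 2/105
  (W=0, X=3, Y=1, Z=0) weight 2/35
  (W=0, X=3, Y=1, Z=2) weight 2/105
  (W=0, X=4, Y=1, Z=0) weight 2/35
  (W=0, X=4, Y=1, Z=2) weight 2/105
  (W=1, X=1, Y=0, Z=1) weight 1/90
  … 3 more
Group by Y:
  weight(Y=0) = 2/45
  weight(Y=1) = 32/105
Total weight = 2/45 + 32/105 = 22/63
P(Y=0 | obs) = 2/45 / 22/63 = 7/55
P(Y=1 | obs) = 32/105 / 22/63 = 48/55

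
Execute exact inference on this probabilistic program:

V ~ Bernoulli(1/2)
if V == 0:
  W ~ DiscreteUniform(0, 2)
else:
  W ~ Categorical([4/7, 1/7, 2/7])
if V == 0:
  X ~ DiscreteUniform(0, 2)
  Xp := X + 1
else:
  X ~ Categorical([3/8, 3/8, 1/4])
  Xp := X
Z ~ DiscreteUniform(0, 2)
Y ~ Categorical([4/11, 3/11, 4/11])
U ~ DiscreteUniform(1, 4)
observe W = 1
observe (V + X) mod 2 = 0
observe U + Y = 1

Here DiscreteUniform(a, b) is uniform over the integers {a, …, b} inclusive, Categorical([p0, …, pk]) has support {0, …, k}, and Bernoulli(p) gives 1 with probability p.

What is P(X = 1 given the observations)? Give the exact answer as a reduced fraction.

Enumerate traces; 9 have nonzero weight after conditioning:
  (V=0, W=1, X=0, Z=0, Y=0, U=1) weight 1/594
  (V=0, W=1, X=0, Z=1, Y=0, U=1) weight 1/594
  (V=0, W=1, X=0, Z=2, Y=0, U=1) weight 1/594
  (V=0, W=1, X=2, Z=0, Y=0, U=1) weight 1/594
  (V=0, W=1, X=2, Z=1, Y=0, U=1) weight 1/594
  (V=0, W=1, X=2, Z=2, Y=0, U=1) weight 1/594
  (V=1, W=1, X=1, Z=0, Y=0, U=1) weight 1/1232
  (V=1, W=1, X=1, Z=1, Y=0, U=1) weight 1/1232
  … 1 more
Group by X:
  weight(X=0) = 1/198
  weight(X=1) = 3/1232
  weight(X=2) = 1/198
Total weight = 1/198 + 3/1232 + 1/198 = 139/11088
P(X=0 | obs) = 1/198 / 139/11088 = 56/139
P(X=1 | obs) = 3/1232 / 139/11088 = 27/139
P(X=2 | obs) = 1/198 / 139/11088 = 56/139

P(X = 1 | obs) = 27/139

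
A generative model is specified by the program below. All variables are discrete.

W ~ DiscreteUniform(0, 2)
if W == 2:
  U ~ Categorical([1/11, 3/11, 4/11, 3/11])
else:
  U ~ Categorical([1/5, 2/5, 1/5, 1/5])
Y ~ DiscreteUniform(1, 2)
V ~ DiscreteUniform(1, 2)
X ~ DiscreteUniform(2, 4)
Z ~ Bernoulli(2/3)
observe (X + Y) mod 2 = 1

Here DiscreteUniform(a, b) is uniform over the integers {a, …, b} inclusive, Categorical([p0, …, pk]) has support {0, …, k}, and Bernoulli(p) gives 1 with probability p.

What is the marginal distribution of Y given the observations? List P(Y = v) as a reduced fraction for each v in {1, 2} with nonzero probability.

Enumerate traces; 144 have nonzero weight after conditioning:
  (W=0, U=0, Y=1, V=1, X=2, Z=0) weight 1/540
  (W=0, U=0, Y=1, V=1, X=2, Z=1) weight 1/270
  (W=0, U=0, Y=1, V=1, X=4, Z=0) weight 1/540
  (W=0, U=0, Y=1, V=1, X=4, Z=1) weight 1/270
  (W=0, U=0, Y=1, V=2, X=2, Z=0) weight 1/540
  (W=0, U=0, Y=1, V=2, X=2, Z=1) weight 1/270
  (W=0, U=0, Y=1, V=2, X=4, Z=0) weight 1/540
  (W=0, U=0, Y=1, V=2, X=4, Z=1) weight 1/270
  (W=0, U=0, Y=2, V=1, X=3, Z=0) weight 1/540
  … 135 more
Group by Y:
  weight(Y=1) = 1/3
  weight(Y=2) = 1/6
Total weight = 1/3 + 1/6 = 1/2
P(Y=1 | obs) = 1/3 / 1/2 = 2/3
P(Y=2 | obs) = 1/6 / 1/2 = 1/3

P(Y=1) = 2/3, P(Y=2) = 1/3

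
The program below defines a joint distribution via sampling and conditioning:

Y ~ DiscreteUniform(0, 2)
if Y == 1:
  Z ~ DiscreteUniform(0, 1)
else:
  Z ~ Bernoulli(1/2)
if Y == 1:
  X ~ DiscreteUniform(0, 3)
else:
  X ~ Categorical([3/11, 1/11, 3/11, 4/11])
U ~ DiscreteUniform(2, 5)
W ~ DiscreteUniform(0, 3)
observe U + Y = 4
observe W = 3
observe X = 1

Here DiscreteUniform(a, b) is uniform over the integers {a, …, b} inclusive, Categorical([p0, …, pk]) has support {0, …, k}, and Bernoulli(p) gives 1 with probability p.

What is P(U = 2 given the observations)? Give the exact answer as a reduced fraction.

Enumerate traces; 6 have nonzero weight after conditioning:
  (Y=0, Z=0, X=1, U=4, W=3) weight 1/1056
  (Y=0, Z=1, X=1, U=4, W=3) weight 1/1056
  (Y=1, Z=0, X=1, U=3, W=3) weight 1/384
  (Y=1, Z=1, X=1, U=3, W=3) weight 1/384
  (Y=2, Z=0, X=1, U=2, W=3) weight 1/1056
  (Y=2, Z=1, X=1, U=2, W=3) weight 1/1056
Group by U:
  weight(U=2) = 1/528
  weight(U=3) = 1/192
  weight(U=4) = 1/528
Total weight = 1/528 + 1/192 + 1/528 = 19/2112
P(U=2 | obs) = 1/528 / 19/2112 = 4/19
P(U=3 | obs) = 1/192 / 19/2112 = 11/19
P(U=4 | obs) = 1/528 / 19/2112 = 4/19

P(U = 2 | obs) = 4/19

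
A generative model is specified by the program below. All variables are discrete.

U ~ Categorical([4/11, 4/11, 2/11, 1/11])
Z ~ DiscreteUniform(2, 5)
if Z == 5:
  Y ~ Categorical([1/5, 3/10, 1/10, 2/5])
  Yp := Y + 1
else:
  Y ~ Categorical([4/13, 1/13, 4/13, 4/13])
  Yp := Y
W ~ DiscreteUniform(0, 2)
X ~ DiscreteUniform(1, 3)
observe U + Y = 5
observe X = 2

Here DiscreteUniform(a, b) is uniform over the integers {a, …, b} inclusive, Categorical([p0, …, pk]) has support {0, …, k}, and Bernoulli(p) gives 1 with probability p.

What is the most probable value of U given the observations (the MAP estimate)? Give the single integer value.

Enumerate traces; 24 have nonzero weight after conditioning:
  (U=2, Z=2, Y=3, W=0, X=2) weight 2/1287
  (U=2, Z=2, Y=3, W=1, X=2) weight 2/1287
  (U=2, Z=2, Y=3, W=2, X=2) weight 2/1287
  (U=2, Z=3, Y=3, W=0, X=2) weight 2/1287
  (U=2, Z=3, Y=3, W=1, X=2) weight 2/1287
  (U=2, Z=3, Y=3, W=2, X=2) weight 2/1287
  (U=2, Z=4, Y=3, W=0, X=2) weight 2/1287
  (U=2, Z=4, Y=3, W=1, X=2) weight 2/1287
  (U=3, Z=2, Y=2, W=0, X=2) weight 1/1287
  … 15 more
Group by U:
  weight(U=2) = 43/2145
  weight(U=3) = 133/17160
Total weight = 43/2145 + 133/17160 = 159/5720
P(U=2 | obs) = 43/2145 / 159/5720 = 344/477
P(U=3 | obs) = 133/17160 / 159/5720 = 133/477
argmax = 2

argmax_v P(U = v | obs) = 2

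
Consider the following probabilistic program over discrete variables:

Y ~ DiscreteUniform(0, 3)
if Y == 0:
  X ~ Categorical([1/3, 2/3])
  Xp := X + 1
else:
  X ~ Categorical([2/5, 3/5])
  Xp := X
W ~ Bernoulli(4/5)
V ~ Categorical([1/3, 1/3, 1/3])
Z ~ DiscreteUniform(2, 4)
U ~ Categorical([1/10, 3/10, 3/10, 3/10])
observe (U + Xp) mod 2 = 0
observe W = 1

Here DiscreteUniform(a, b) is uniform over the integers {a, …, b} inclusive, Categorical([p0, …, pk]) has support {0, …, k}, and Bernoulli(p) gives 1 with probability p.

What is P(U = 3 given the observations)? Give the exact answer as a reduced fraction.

Enumerate traces; 144 have nonzero weight after conditioning:
  (Y=0, X=0, W=1, V=0, Z=2, U=1) weight 1/450
  (Y=0, X=0, W=1, V=0, Z=2, U=3) weight 1/450
  (Y=0, X=0, W=1, V=0, Z=3, U=1) weight 1/450
  (Y=0, X=0, W=1, V=0, Z=3, U=3) weight 1/450
  (Y=0, X=0, W=1, V=0, Z=4, U=1) weight 1/450
  (Y=0, X=0, W=1, V=0, Z=4, U=3) weight 1/450
  (Y=0, X=0, W=1, V=1, Z=2, U=1) weight 1/450
  (Y=0, X=0, W=1, V=1, Z=2, U=3) weight 1/450
  (Y=0, X=1, W=1, V=0, Z=2, U=0) weight 1/675
  (Y=0, X=1, W=1, V=0, Z=2, U=2) weight 1/225
  … 134 more
Group by U:
  weight(U=0) = 14/375
  weight(U=1) = 16/125
  weight(U=2) = 14/125
  weight(U=3) = 16/125
Total weight = 14/375 + 16/125 + 14/125 + 16/125 = 152/375
P(U=0 | obs) = 14/375 / 152/375 = 7/76
P(U=1 | obs) = 16/125 / 152/375 = 6/19
P(U=2 | obs) = 14/125 / 152/375 = 21/76
P(U=3 | obs) = 16/125 / 152/375 = 6/19

P(U = 3 | obs) = 6/19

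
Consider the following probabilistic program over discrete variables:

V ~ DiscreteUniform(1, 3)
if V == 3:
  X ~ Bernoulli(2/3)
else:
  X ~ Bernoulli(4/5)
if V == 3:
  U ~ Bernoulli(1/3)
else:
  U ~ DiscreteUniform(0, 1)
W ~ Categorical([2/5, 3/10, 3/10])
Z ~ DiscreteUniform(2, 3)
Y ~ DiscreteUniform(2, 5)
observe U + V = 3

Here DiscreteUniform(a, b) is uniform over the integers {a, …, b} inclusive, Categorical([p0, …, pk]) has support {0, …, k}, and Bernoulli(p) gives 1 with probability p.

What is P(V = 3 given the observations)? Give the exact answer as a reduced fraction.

Enumerate traces; 96 have nonzero weight after conditioning:
  (V=2, X=0, U=1, W=0, Z=2, Y=2) weight 1/600
  (V=2, X=0, U=1, W=0, Z=2, Y=3) weight 1/600
  (V=2, X=0, U=1, W=0, Z=2, Y=4) weight 1/600
  (V=2, X=0, U=1, W=0, Z=2, Y=5) weight 1/600
  (V=2, X=0, U=1, W=0, Z=3, Y=2) weight 1/600
  (V=2, X=0, U=1, W=0, Z=3, Y=3) weight 1/600
  (V=2, X=0, U=1, W=0, Z=3, Y=4) weight 1/600
  (V=2, X=0, U=1, W=0, Z=3, Y=5) weight 1/600
  (V=3, X=0, U=0, W=0, Z=2, Y=2) weight 1/270
  … 87 more
Group by V:
  weight(V=2) = 1/6
  weight(V=3) = 2/9
Total weight = 1/6 + 2/9 = 7/18
P(V=2 | obs) = 1/6 / 7/18 = 3/7
P(V=3 | obs) = 2/9 / 7/18 = 4/7

P(V = 3 | obs) = 4/7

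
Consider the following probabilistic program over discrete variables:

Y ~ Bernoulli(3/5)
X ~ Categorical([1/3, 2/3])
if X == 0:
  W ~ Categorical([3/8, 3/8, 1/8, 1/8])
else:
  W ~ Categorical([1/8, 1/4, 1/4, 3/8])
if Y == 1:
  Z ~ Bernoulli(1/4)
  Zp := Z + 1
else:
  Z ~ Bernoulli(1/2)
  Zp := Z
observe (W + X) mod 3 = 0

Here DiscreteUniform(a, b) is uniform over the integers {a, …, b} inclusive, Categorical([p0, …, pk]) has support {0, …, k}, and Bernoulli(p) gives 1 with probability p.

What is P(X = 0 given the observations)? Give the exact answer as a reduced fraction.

P(X = 0 | obs) = 1/2

Enumerate traces; 12 have nonzero weight after conditioning:
  (Y=0, X=0, W=0, Z=0) weight 1/40
  (Y=0, X=0, W=0, Z=1) weight 1/40
  (Y=0, X=0, W=3, Z=0) weight 1/120
  (Y=0, X=0, W=3, Z=1) weight 1/120
  (Y=0, X=1, W=2, Z=0) weight 1/30
  (Y=0, X=1, W=2, Z=1) weight 1/30
  (Y=1, X=0, W=0, Z=0) weight 9/160
  (Y=1, X=0, W=0, Z=1) weight 3/160
  … 4 more
Group by X:
  weight(X=0) = 1/6
  weight(X=1) = 1/6
Total weight = 1/6 + 1/6 = 1/3
P(X=0 | obs) = 1/6 / 1/3 = 1/2
P(X=1 | obs) = 1/6 / 1/3 = 1/2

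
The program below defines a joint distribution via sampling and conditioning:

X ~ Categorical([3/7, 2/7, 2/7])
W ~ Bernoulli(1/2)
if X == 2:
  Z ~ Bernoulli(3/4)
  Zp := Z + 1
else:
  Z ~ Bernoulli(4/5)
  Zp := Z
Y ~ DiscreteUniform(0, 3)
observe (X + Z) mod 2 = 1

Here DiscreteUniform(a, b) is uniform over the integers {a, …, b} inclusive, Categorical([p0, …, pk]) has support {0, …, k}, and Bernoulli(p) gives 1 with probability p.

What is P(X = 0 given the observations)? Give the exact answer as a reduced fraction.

Enumerate traces; 24 have nonzero weight after conditioning:
  (X=0, W=0, Z=1, Y=0) weight 3/70
  (X=0, W=0, Z=1, Y=1) weight 3/70
  (X=0, W=0, Z=1, Y=2) weight 3/70
  (X=0, W=0, Z=1, Y=3) weight 3/70
  (X=0, W=1, Z=1, Y=0) weight 3/70
  (X=0, W=1, Z=1, Y=1) weight 3/70
  (X=0, W=1, Z=1, Y=2) weight 3/70
  (X=0, W=1, Z=1, Y=3) weight 3/70
  (X=1, W=0, Z=0, Y=0) weight 1/140
  (X=2, W=0, Z=1, Y=0) weight 3/112
  … 14 more
Group by X:
  weight(X=0) = 12/35
  weight(X=1) = 2/35
  weight(X=2) = 3/14
Total weight = 12/35 + 2/35 + 3/14 = 43/70
P(X=0 | obs) = 12/35 / 43/70 = 24/43
P(X=1 | obs) = 2/35 / 43/70 = 4/43
P(X=2 | obs) = 3/14 / 43/70 = 15/43

P(X = 0 | obs) = 24/43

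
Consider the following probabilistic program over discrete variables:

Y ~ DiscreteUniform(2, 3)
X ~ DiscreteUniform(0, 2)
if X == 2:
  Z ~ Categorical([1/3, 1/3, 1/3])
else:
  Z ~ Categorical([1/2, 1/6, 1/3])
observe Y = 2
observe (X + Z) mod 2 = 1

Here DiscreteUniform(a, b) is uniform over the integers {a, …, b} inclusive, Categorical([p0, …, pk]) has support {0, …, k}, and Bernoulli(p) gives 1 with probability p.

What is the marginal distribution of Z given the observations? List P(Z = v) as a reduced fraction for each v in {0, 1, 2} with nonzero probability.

Enumerate traces; 4 have nonzero weight after conditioning:
  (Y=2, X=0, Z=1) weight 1/36
  (Y=2, X=1, Z=0) weight 1/12
  (Y=2, X=1, Z=2) weight 1/18
  (Y=2, X=2, Z=1) weight 1/18
Group by Z:
  weight(Z=0) = 1/12
  weight(Z=1) = 1/12
  weight(Z=2) = 1/18
Total weight = 1/12 + 1/12 + 1/18 = 2/9
P(Z=0 | obs) = 1/12 / 2/9 = 3/8
P(Z=1 | obs) = 1/12 / 2/9 = 3/8
P(Z=2 | obs) = 1/18 / 2/9 = 1/4

P(Z=0) = 3/8, P(Z=1) = 3/8, P(Z=2) = 1/4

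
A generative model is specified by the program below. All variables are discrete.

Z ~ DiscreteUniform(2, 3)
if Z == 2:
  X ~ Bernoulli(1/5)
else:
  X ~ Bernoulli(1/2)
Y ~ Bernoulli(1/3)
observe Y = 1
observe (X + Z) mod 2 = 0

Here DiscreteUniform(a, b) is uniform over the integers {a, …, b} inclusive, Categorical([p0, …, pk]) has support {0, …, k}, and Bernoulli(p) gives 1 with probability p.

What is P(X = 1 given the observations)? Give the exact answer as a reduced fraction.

P(X = 1 | obs) = 5/13

Enumerate traces; 2 have nonzero weight after conditioning:
  (Z=2, X=0, Y=1) weight 2/15
  (Z=3, X=1, Y=1) weight 1/12
Group by X:
  weight(X=0) = 2/15
  weight(X=1) = 1/12
Total weight = 2/15 + 1/12 = 13/60
P(X=0 | obs) = 2/15 / 13/60 = 8/13
P(X=1 | obs) = 1/12 / 13/60 = 5/13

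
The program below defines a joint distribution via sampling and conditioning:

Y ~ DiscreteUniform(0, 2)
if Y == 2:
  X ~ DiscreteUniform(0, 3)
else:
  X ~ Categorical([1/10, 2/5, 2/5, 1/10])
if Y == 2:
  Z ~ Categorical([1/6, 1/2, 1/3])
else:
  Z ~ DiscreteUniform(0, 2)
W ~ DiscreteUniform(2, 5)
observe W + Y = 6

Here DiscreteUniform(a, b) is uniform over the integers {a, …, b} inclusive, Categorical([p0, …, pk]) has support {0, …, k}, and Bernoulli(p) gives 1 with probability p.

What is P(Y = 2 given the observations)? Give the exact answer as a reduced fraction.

Enumerate traces; 24 have nonzero weight after conditioning:
  (Y=1, X=0, Z=0, W=5) weight 1/360
  (Y=1, X=0, Z=1, W=5) weight 1/360
  (Y=1, X=0, Z=2, W=5) weight 1/360
  (Y=1, X=1, Z=0, W=5) weight 1/90
  (Y=1, X=1, Z=1, W=5) weight 1/90
  (Y=1, X=1, Z=2, W=5) weight 1/90
  (Y=1, X=2, Z=0, W=5) weight 1/90
  (Y=1, X=2, Z=1, W=5) weight 1/90
  (Y=2, X=0, Z=0, W=4) weight 1/288
  … 15 more
Group by Y:
  weight(Y=1) = 1/12
  weight(Y=2) = 1/12
Total weight = 1/12 + 1/12 = 1/6
P(Y=1 | obs) = 1/12 / 1/6 = 1/2
P(Y=2 | obs) = 1/12 / 1/6 = 1/2

P(Y = 2 | obs) = 1/2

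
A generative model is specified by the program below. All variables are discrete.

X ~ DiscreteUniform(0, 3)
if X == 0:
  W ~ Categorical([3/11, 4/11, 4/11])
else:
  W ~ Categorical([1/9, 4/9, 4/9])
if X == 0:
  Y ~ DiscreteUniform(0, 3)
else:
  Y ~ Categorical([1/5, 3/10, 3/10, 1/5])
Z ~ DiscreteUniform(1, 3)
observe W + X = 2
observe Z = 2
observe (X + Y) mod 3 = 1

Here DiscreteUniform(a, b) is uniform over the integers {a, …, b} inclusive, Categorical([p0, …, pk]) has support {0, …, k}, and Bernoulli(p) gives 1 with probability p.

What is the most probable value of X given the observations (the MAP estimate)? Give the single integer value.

argmax_v P(X = v | obs) = 1

Enumerate traces; 4 have nonzero weight after conditioning:
  (X=0, W=2, Y=1, Z=2) weight 1/132
  (X=1, W=1, Y=0, Z=2) weight 1/135
  (X=1, W=1, Y=3, Z=2) weight 1/135
  (X=2, W=0, Y=2, Z=2) weight 1/360
Group by X:
  weight(X=0) = 1/132
  weight(X=1) = 2/135
  weight(X=2) = 1/360
Total weight = 1/132 + 2/135 + 1/360 = 299/11880
P(X=0 | obs) = 1/132 / 299/11880 = 90/299
P(X=1 | obs) = 2/135 / 299/11880 = 176/299
P(X=2 | obs) = 1/360 / 299/11880 = 33/299
argmax = 1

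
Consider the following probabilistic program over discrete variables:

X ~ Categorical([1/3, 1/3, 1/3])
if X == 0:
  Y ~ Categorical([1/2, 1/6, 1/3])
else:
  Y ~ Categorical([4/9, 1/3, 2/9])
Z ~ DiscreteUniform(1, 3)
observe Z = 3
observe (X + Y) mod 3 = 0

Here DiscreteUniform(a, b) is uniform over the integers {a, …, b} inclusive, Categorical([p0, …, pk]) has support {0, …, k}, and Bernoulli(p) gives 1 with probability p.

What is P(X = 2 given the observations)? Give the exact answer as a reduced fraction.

P(X = 2 | obs) = 6/19

Enumerate traces; 3 have nonzero weight after conditioning:
  (X=0, Y=0, Z=3) weight 1/18
  (X=1, Y=2, Z=3) weight 2/81
  (X=2, Y=1, Z=3) weight 1/27
Group by X:
  weight(X=0) = 1/18
  weight(X=1) = 2/81
  weight(X=2) = 1/27
Total weight = 1/18 + 2/81 + 1/27 = 19/162
P(X=0 | obs) = 1/18 / 19/162 = 9/19
P(X=1 | obs) = 2/81 / 19/162 = 4/19
P(X=2 | obs) = 1/27 / 19/162 = 6/19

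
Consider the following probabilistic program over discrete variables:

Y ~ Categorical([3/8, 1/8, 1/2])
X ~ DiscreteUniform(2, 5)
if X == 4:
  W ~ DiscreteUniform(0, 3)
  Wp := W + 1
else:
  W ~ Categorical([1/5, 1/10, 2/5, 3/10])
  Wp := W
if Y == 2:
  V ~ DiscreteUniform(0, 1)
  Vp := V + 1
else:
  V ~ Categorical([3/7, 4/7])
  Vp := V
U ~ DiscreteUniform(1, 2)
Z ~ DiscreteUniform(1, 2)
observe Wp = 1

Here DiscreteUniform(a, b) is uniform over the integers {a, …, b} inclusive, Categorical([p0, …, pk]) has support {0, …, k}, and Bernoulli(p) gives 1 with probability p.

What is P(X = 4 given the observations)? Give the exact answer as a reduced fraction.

P(X = 4 | obs) = 5/11

Enumerate traces; 96 have nonzero weight after conditioning:
  (Y=0, X=2, W=1, V=0, U=1, Z=1) weight 9/8960
  (Y=0, X=2, W=1, V=0, U=1, Z=2) weight 9/8960
  (Y=0, X=2, W=1, V=0, U=2, Z=1) weight 9/8960
  (Y=0, X=2, W=1, V=0, U=2, Z=2) weight 9/8960
  (Y=0, X=2, W=1, V=1, U=1, Z=1) weight 3/2240
  (Y=0, X=2, W=1, V=1, U=1, Z=2) weight 3/2240
  (Y=0, X=2, W=1, V=1, U=2, Z=1) weight 3/2240
  (Y=0, X=2, W=1, V=1, U=2, Z=2) weight 3/2240
  (Y=0, X=3, W=1, V=0, U=1, Z=1) weight 9/8960
  (Y=0, X=4, W=0, V=0, U=1, Z=1) weight 9/3584
  … 86 more
Group by X:
  weight(X=2) = 1/40
  weight(X=3) = 1/40
  weight(X=4) = 1/16
  weight(X=5) = 1/40
Total weight = 1/40 + 1/40 + 1/16 + 1/40 = 11/80
P(X=2 | obs) = 1/40 / 11/80 = 2/11
P(X=3 | obs) = 1/40 / 11/80 = 2/11
P(X=4 | obs) = 1/16 / 11/80 = 5/11
P(X=5 | obs) = 1/40 / 11/80 = 2/11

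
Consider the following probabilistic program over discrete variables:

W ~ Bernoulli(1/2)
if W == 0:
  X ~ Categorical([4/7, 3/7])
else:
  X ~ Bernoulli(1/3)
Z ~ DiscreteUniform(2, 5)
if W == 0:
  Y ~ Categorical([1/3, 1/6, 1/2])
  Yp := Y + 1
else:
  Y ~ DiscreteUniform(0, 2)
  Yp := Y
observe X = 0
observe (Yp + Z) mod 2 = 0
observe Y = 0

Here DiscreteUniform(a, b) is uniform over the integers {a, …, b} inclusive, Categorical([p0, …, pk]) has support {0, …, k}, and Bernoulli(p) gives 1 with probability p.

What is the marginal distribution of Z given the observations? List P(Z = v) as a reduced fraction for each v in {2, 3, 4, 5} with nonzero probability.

P(Z=2) = 7/26, P(Z=3) = 3/13, P(Z=4) = 7/26, P(Z=5) = 3/13

Enumerate traces; 4 have nonzero weight after conditioning:
  (W=0, X=0, Z=3, Y=0) weight 1/42
  (W=0, X=0, Z=5, Y=0) weight 1/42
  (W=1, X=0, Z=2, Y=0) weight 1/36
  (W=1, X=0, Z=4, Y=0) weight 1/36
Group by Z:
  weight(Z=2) = 1/36
  weight(Z=3) = 1/42
  weight(Z=4) = 1/36
  weight(Z=5) = 1/42
Total weight = 1/36 + 1/42 + 1/36 + 1/42 = 13/126
P(Z=2 | obs) = 1/36 / 13/126 = 7/26
P(Z=3 | obs) = 1/42 / 13/126 = 3/13
P(Z=4 | obs) = 1/36 / 13/126 = 7/26
P(Z=5 | obs) = 1/42 / 13/126 = 3/13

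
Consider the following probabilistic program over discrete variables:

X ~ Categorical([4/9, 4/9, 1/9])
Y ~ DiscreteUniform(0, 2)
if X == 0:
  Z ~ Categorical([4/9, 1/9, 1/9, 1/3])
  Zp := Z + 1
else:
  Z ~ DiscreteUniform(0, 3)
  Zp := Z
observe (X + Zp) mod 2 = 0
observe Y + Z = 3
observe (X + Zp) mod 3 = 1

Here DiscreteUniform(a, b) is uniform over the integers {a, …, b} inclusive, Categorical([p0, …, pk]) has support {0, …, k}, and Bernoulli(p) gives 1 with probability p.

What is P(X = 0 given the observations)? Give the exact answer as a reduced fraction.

Enumerate traces; 3 have nonzero weight after conditioning:
  (X=0, Y=0, Z=3) weight 4/81
  (X=1, Y=0, Z=3) weight 1/27
  (X=2, Y=1, Z=2) weight 1/108
Group by X:
  weight(X=0) = 4/81
  weight(X=1) = 1/27
  weight(X=2) = 1/108
Total weight = 4/81 + 1/27 + 1/108 = 31/324
P(X=0 | obs) = 4/81 / 31/324 = 16/31
P(X=1 | obs) = 1/27 / 31/324 = 12/31
P(X=2 | obs) = 1/108 / 31/324 = 3/31

P(X = 0 | obs) = 16/31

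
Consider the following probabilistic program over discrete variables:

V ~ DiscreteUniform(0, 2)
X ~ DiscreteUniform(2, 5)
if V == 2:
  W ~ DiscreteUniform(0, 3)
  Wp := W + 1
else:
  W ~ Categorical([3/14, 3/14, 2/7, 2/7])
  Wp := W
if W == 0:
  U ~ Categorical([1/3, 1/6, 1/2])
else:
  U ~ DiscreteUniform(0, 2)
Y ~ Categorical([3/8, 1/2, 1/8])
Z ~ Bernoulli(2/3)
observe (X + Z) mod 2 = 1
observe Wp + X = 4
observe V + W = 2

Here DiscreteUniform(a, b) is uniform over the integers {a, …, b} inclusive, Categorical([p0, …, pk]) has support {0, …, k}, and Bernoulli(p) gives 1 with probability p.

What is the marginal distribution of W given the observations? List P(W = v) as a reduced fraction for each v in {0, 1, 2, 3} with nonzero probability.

Enumerate traces; 27 have nonzero weight after conditioning:
  (V=0, X=2, W=2, U=0, Y=0, Z=1) weight 1/504
  (V=0, X=2, W=2, U=0, Y=1, Z=1) weight 1/378
  (V=0, X=2, W=2, U=0, Y=2, Z=1) weight 1/1512
  (V=0, X=2, W=2, U=1, Y=0, Z=1) weight 1/504
  (V=0, X=2, W=2, U=1, Y=1, Z=1) weight 1/378
  (V=0, X=2, W=2, U=1, Y=2, Z=1) weight 1/1512
  (V=0, X=2, W=2, U=2, Y=0, Z=1) weight 1/504
  (V=0, X=2, W=2, U=2, Y=1, Z=1) weight 1/378
  (V=1, X=3, W=1, U=0, Y=0, Z=0) weight 1/1344
  (V=2, X=3, W=0, U=0, Y=0, Z=0) weight 1/1152
  … 17 more
Group by W:
  weight(W=0) = 1/144
  weight(W=1) = 1/168
  weight(W=2) = 1/63
Total weight = 1/144 + 1/168 + 1/63 = 29/1008
P(W=0 | obs) = 1/144 / 29/1008 = 7/29
P(W=1 | obs) = 1/168 / 29/1008 = 6/29
P(W=2 | obs) = 1/63 / 29/1008 = 16/29

P(W=0) = 7/29, P(W=1) = 6/29, P(W=2) = 16/29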